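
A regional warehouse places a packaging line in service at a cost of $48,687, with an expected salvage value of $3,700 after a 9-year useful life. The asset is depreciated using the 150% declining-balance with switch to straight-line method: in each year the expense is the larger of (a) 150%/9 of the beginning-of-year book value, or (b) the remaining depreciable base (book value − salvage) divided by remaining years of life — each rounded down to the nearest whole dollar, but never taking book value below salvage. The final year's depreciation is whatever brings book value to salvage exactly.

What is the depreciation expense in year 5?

Depreciable base = $48,687 − $3,700 = $44,987.
Year 1: DB = ⌊$48,687 × 150%/9⌋ = $8,114; SL = ⌊$44,987/9⌋ = $4,998 → take DB $8,114. Book value $40,573.
Year 2: DB = ⌊$40,573 × 150%/9⌋ = $6,762; SL = ⌊$36,873/8⌋ = $4,609 → take DB $6,762. Book value $33,811.
Year 3: DB = ⌊$33,811 × 150%/9⌋ = $5,635; SL = ⌊$30,111/7⌋ = $4,301 → take DB $5,635. Book value $28,176.
Year 4: DB = ⌊$28,176 × 150%/9⌋ = $4,696; SL = ⌊$24,476/6⌋ = $4,079 → take DB $4,696. Book value $23,480.
Year 5: DB = ⌊$23,480 × 150%/9⌋ = $3,913; SL = ⌊$19,780/5⌋ = $3,956 → take SL $3,956. Book value $19,524.

$3,956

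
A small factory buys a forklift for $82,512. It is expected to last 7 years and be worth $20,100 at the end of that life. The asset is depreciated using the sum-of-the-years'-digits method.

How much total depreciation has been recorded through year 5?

$55,725

Depreciable base = $82,512 − $20,100 = $62,412.
Sum of the years' digits = 7+6+5+4+3+2+1 = 28.
Year 1: $62,412 × 7/28 = $15,603. Book value $66,909.
Year 2: $62,412 × 6/28 = $13,374. Book value $53,535.
Year 3: $62,412 × 5/28 = $11,145. Book value $42,390.
Year 4: $62,412 × 4/28 = $8,916. Book value $33,474.
Year 5: $62,412 × 3/28 = $6,687. Book value $26,787.
Accumulated through year 5 = $82,512 − $26,787 = $55,725.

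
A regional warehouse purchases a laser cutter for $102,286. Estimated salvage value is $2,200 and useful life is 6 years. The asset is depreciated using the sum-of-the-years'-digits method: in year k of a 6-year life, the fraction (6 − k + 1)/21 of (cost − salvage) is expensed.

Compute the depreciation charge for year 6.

Depreciable base = $102,286 − $2,200 = $100,086.
Sum of the years' digits = 6+5+4+3+2+1 = 21.
Year 1: $100,086 × 6/21 = $28,596. Book value $73,690.
Year 2: $100,086 × 5/21 = $23,830. Book value $49,860.
Year 3: $100,086 × 4/21 = $19,064. Book value $30,796.
Year 4: $100,086 × 3/21 = $14,298. Book value $16,498.
Year 5: $100,086 × 2/21 = $9,532. Book value $6,966.
Year 6: $100,086 × 1/21 = $4,766. Book value $2,200.

$4,766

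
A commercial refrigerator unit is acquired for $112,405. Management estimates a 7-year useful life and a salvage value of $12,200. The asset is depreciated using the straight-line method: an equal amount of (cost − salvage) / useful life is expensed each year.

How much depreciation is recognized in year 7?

Depreciable base = $112,405 − $12,200 = $100,205.
Annual expense = $100,205 / 7 = $14,315.

$14,315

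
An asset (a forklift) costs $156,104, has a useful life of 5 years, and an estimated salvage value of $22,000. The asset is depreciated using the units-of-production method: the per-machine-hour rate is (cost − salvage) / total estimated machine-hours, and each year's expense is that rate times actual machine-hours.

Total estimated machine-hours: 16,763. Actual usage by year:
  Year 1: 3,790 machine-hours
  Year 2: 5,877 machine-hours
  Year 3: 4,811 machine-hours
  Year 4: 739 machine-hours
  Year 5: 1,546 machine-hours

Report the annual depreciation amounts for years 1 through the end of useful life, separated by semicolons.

$30,320; $47,016; $38,488; $5,912; $12,368

Depreciable base = $156,104 − $22,000 = $134,104.
Rate = $134,104 / 16,763 machine-hours = $8 per machine-hour.
Year 1: 3,790 × $8 = $30,320. Book value $125,784.
Year 2: 5,877 × $8 = $47,016. Book value $78,768.
Year 3: 4,811 × $8 = $38,488. Book value $40,280.
Year 4: 739 × $8 = $5,912. Book value $34,368.
Year 5: 1,546 × $8 = $12,368. Book value $22,000.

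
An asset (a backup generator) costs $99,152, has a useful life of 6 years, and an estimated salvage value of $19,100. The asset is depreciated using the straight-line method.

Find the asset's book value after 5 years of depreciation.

$32,442

Depreciable base = $99,152 − $19,100 = $80,052.
Annual expense = $80,052 / 6 = $13,342.
End of year 1: book value $85,810.
End of year 2: book value $72,468.
End of year 3: book value $59,126.
End of year 4: book value $45,784.
End of year 5: book value $32,442.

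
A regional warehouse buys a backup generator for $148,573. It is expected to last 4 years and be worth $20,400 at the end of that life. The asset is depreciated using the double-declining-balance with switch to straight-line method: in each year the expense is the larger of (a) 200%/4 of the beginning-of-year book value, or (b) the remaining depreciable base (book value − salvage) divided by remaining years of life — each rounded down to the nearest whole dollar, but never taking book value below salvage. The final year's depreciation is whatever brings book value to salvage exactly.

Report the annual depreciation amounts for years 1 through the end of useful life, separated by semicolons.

Depreciable base = $148,573 − $20,400 = $128,173.
Year 1: DB = ⌊$148,573 × 200%/4⌋ = $74,286; SL = ⌊$128,173/4⌋ = $32,043 → take DB $74,286. Book value $74,287.
Year 2: DB = ⌊$74,287 × 200%/4⌋ = $37,143; SL = ⌊$53,887/3⌋ = $17,962 → take DB $37,143. Book value $37,144.
Year 3: DB = ⌊$37,144 × 200%/4⌋ = $18,572; SL = ⌊$16,744/2⌋ = $8,372 → take DB $18,572, capped at $16,744. Book value $20,400.
Year 4 (final): $20,400 − $20,400 = $0. Book value $20,400.

$74,286; $37,143; $16,744; $0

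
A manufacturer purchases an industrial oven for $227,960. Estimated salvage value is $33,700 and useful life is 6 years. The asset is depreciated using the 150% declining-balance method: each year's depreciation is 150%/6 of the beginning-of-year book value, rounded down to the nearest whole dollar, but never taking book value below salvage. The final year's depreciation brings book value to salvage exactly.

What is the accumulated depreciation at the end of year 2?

$99,732

Depreciable base = $227,960 − $33,700 = $194,260.
Year 1: ⌊$227,960 × 150%/6⌋ = $56,990. Book value $170,970.
Year 2: ⌊$170,970 × 150%/6⌋ = $42,742. Book value $128,228.
Accumulated through year 2 = $227,960 − $128,228 = $99,732.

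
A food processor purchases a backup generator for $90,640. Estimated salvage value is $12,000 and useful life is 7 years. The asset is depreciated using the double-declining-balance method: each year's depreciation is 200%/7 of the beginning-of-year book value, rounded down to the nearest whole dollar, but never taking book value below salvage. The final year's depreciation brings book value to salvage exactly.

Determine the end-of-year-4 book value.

Depreciable base = $90,640 − $12,000 = $78,640.
Year 1: ⌊$90,640 × 200%/7⌋ = $25,897. Book value $64,743.
Year 2: ⌊$64,743 × 200%/7⌋ = $18,498. Book value $46,245.
Year 3: ⌊$46,245 × 200%/7⌋ = $13,212. Book value $33,033.
Year 4: ⌊$33,033 × 200%/7⌋ = $9,438. Book value $23,595.

$23,595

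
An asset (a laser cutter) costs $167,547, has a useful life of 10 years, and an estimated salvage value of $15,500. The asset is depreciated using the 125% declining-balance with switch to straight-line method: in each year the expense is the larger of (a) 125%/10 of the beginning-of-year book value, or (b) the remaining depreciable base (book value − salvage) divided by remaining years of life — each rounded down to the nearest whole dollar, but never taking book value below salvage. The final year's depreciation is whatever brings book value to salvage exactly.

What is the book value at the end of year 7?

$56,858

Depreciable base = $167,547 − $15,500 = $152,047.
Year 1: DB = ⌊$167,547 × 125%/10⌋ = $20,943; SL = ⌊$152,047/10⌋ = $15,204 → take DB $20,943. Book value $146,604.
Year 2: DB = ⌊$146,604 × 125%/10⌋ = $18,325; SL = ⌊$131,104/9⌋ = $14,567 → take DB $18,325. Book value $128,279.
Year 3: DB = ⌊$128,279 × 125%/10⌋ = $16,034; SL = ⌊$112,779/8⌋ = $14,097 → take DB $16,034. Book value $112,245.
Year 4: DB = ⌊$112,245 × 125%/10⌋ = $14,030; SL = ⌊$96,745/7⌋ = $13,820 → take DB $14,030. Book value $98,215.
Year 5: DB = ⌊$98,215 × 125%/10⌋ = $12,276; SL = ⌊$82,715/6⌋ = $13,785 → take SL $13,785. Book value $84,430.
Year 6: DB = ⌊$84,430 × 125%/10⌋ = $10,553; SL = ⌊$68,930/5⌋ = $13,786 → take SL $13,786. Book value $70,644.
Year 7: DB = ⌊$70,644 × 125%/10⌋ = $8,830; SL = ⌊$55,144/4⌋ = $13,786 → take SL $13,786. Book value $56,858.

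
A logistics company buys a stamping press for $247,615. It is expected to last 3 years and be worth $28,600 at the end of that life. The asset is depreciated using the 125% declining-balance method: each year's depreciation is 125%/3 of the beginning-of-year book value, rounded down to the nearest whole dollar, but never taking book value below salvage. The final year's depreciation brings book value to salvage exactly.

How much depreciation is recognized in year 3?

Depreciable base = $247,615 − $28,600 = $219,015.
Year 1: ⌊$247,615 × 125%/3⌋ = $103,172. Book value $144,443.
Year 2: ⌊$144,443 × 125%/3⌋ = $60,184. Book value $84,259.
Year 3 (final): $84,259 − $28,600 = $55,659. Book value $28,600.

$55,659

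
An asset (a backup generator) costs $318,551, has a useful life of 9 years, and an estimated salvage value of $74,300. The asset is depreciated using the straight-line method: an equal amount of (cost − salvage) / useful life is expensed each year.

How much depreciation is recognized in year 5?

$27,139

Depreciable base = $318,551 − $74,300 = $244,251.
Annual expense = $244,251 / 9 = $27,139.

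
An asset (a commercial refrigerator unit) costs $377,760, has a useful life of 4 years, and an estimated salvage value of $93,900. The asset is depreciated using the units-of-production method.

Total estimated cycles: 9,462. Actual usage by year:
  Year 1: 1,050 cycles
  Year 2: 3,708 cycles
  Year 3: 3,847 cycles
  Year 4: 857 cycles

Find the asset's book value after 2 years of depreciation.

Depreciable base = $377,760 − $93,900 = $283,860.
Rate = $283,860 / 9,462 cycles = $30 per cycle.
Year 1: 1,050 × $30 = $31,500. Book value $346,260.
Year 2: 3,708 × $30 = $111,240. Book value $235,020.

$235,020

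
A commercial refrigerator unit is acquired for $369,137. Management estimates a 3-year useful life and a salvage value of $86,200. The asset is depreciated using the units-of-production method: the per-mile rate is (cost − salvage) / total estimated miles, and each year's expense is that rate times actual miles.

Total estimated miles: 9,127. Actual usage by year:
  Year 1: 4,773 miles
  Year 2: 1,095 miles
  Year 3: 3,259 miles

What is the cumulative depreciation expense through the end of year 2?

Depreciable base = $369,137 − $86,200 = $282,937.
Rate = $282,937 / 9,127 miles = $31 per mile.
Year 1: 4,773 × $31 = $147,963. Book value $221,174.
Year 2: 1,095 × $31 = $33,945. Book value $187,229.
Accumulated through year 2 = $369,137 − $187,229 = $181,908.

$181,908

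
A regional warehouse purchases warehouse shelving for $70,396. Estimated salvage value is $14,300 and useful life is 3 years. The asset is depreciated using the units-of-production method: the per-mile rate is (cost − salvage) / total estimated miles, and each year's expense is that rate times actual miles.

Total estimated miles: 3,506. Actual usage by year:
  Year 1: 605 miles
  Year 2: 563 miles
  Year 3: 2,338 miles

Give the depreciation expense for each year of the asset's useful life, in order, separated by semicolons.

$9,680; $9,008; $37,408

Depreciable base = $70,396 − $14,300 = $56,096.
Rate = $56,096 / 3,506 miles = $16 per mile.
Year 1: 605 × $16 = $9,680. Book value $60,716.
Year 2: 563 × $16 = $9,008. Book value $51,708.
Year 3: 2,338 × $16 = $37,408. Book value $14,300.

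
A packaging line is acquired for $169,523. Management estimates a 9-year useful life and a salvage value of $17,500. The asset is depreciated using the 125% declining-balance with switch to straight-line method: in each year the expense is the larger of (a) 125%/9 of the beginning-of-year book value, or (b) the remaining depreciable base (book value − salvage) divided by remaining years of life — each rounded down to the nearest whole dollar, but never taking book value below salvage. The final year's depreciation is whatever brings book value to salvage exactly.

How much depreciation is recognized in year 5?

Depreciable base = $169,523 − $17,500 = $152,023.
Year 1: DB = ⌊$169,523 × 125%/9⌋ = $23,544; SL = ⌊$152,023/9⌋ = $16,891 → take DB $23,544. Book value $145,979.
Year 2: DB = ⌊$145,979 × 125%/9⌋ = $20,274; SL = ⌊$128,479/8⌋ = $16,059 → take DB $20,274. Book value $125,705.
Year 3: DB = ⌊$125,705 × 125%/9⌋ = $17,459; SL = ⌊$108,205/7⌋ = $15,457 → take DB $17,459. Book value $108,246.
Year 4: DB = ⌊$108,246 × 125%/9⌋ = $15,034; SL = ⌊$90,746/6⌋ = $15,124 → take SL $15,124. Book value $93,122.
Year 5: DB = ⌊$93,122 × 125%/9⌋ = $12,933; SL = ⌊$75,622/5⌋ = $15,124 → take SL $15,124. Book value $77,998.

$15,124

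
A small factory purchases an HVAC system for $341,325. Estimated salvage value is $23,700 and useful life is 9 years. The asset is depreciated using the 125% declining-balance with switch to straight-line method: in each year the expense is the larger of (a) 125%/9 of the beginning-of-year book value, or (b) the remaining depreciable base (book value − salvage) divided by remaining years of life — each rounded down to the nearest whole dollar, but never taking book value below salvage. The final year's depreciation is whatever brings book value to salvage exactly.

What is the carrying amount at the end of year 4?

Depreciable base = $341,325 − $23,700 = $317,625.
Year 1: DB = ⌊$341,325 × 125%/9⌋ = $47,406; SL = ⌊$317,625/9⌋ = $35,291 → take DB $47,406. Book value $293,919.
Year 2: DB = ⌊$293,919 × 125%/9⌋ = $40,822; SL = ⌊$270,219/8⌋ = $33,777 → take DB $40,822. Book value $253,097.
Year 3: DB = ⌊$253,097 × 125%/9⌋ = $35,152; SL = ⌊$229,397/7⌋ = $32,771 → take DB $35,152. Book value $217,945.
Year 4: DB = ⌊$217,945 × 125%/9⌋ = $30,270; SL = ⌊$194,245/6⌋ = $32,374 → take SL $32,374. Book value $185,571.

$185,571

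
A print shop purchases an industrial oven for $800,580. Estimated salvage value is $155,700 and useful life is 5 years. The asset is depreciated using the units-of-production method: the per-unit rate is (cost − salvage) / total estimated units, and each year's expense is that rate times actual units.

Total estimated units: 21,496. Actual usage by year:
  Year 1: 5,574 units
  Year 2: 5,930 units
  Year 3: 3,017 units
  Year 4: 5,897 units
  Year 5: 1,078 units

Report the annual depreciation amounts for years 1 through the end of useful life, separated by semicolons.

Depreciable base = $800,580 − $155,700 = $644,880.
Rate = $644,880 / 21,496 units = $30 per unit.
Year 1: 5,574 × $30 = $167,220. Book value $633,360.
Year 2: 5,930 × $30 = $177,900. Book value $455,460.
Year 3: 3,017 × $30 = $90,510. Book value $364,950.
Year 4: 5,897 × $30 = $176,910. Book value $188,040.
Year 5: 1,078 × $30 = $32,340. Book value $155,700.

$167,220; $177,900; $90,510; $176,910; $32,340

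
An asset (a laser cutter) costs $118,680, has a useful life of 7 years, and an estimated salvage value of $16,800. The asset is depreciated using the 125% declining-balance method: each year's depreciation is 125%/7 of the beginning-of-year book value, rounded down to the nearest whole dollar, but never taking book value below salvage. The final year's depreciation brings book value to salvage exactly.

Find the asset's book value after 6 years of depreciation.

Depreciable base = $118,680 − $16,800 = $101,880.
Year 1: ⌊$118,680 × 125%/7⌋ = $21,192. Book value $97,488.
Year 2: ⌊$97,488 × 125%/7⌋ = $17,408. Book value $80,080.
Year 3: ⌊$80,080 × 125%/7⌋ = $14,300. Book value $65,780.
Year 4: ⌊$65,780 × 125%/7⌋ = $11,746. Book value $54,034.
Year 5: ⌊$54,034 × 125%/7⌋ = $9,648. Book value $44,386.
Year 6: ⌊$44,386 × 125%/7⌋ = $7,926. Book value $36,460.

$36,460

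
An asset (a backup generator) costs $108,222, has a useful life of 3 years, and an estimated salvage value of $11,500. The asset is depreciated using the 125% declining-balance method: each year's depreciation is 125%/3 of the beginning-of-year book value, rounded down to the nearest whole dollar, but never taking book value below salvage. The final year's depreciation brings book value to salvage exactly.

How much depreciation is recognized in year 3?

$25,326

Depreciable base = $108,222 − $11,500 = $96,722.
Year 1: ⌊$108,222 × 125%/3⌋ = $45,092. Book value $63,130.
Year 2: ⌊$63,130 × 125%/3⌋ = $26,304. Book value $36,826.
Year 3 (final): $36,826 − $11,500 = $25,326. Book value $11,500.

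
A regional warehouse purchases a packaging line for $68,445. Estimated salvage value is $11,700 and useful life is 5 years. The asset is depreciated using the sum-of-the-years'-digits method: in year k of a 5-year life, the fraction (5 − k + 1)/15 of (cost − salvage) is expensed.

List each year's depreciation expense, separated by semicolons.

$18,915; $15,132; $11,349; $7,566; $3,783

Depreciable base = $68,445 − $11,700 = $56,745.
Sum of the years' digits = 5+4+3+2+1 = 15.
Year 1: $56,745 × 5/15 = $18,915. Book value $49,530.
Year 2: $56,745 × 4/15 = $15,132. Book value $34,398.
Year 3: $56,745 × 3/15 = $11,349. Book value $23,049.
Year 4: $56,745 × 2/15 = $7,566. Book value $15,483.
Year 5: $56,745 × 1/15 = $3,783. Book value $11,700.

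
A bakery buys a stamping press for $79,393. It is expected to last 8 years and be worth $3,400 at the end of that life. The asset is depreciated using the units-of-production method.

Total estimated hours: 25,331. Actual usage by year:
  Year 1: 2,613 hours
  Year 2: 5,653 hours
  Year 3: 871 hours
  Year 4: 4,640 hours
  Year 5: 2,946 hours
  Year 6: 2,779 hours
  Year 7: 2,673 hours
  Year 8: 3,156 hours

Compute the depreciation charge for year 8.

Depreciable base = $79,393 − $3,400 = $75,993.
Rate = $75,993 / 25,331 hours = $3 per hour.
Year 1: 2,613 × $3 = $7,839. Book value $71,554.
Year 2: 5,653 × $3 = $16,959. Book value $54,595.
Year 3: 871 × $3 = $2,613. Book value $51,982.
Year 4: 4,640 × $3 = $13,920. Book value $38,062.
Year 5: 2,946 × $3 = $8,838. Book value $29,224.
Year 6: 2,779 × $3 = $8,337. Book value $20,887.
Year 7: 2,673 × $3 = $8,019. Book value $12,868.
Year 8: 3,156 × $3 = $9,468. Book value $3,400.

$9,468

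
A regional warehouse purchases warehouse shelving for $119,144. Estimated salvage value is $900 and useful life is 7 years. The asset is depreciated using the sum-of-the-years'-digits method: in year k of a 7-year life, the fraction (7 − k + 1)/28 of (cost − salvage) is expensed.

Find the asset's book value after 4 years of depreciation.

Depreciable base = $119,144 − $900 = $118,244.
Sum of the years' digits = 7+6+5+4+3+2+1 = 28.
Year 1: $118,244 × 7/28 = $29,561. Book value $89,583.
Year 2: $118,244 × 6/28 = $25,338. Book value $64,245.
Year 3: $118,244 × 5/28 = $21,115. Book value $43,130.
Year 4: $118,244 × 4/28 = $16,892. Book value $26,238.

$26,238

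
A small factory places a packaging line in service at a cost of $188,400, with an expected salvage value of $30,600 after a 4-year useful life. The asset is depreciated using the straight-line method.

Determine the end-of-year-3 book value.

$70,050

Depreciable base = $188,400 − $30,600 = $157,800.
Annual expense = $157,800 / 4 = $39,450.
End of year 1: book value $148,950.
End of year 2: book value $109,500.
End of year 3: book value $70,050.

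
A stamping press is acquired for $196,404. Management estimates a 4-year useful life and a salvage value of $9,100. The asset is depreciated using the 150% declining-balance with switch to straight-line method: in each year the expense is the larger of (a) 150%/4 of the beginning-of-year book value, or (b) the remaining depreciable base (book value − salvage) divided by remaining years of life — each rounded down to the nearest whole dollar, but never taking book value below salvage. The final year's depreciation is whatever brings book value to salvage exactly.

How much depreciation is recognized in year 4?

Depreciable base = $196,404 − $9,100 = $187,304.
Year 1: DB = ⌊$196,404 × 150%/4⌋ = $73,651; SL = ⌊$187,304/4⌋ = $46,826 → take DB $73,651. Book value $122,753.
Year 2: DB = ⌊$122,753 × 150%/4⌋ = $46,032; SL = ⌊$113,653/3⌋ = $37,884 → take DB $46,032. Book value $76,721.
Year 3: DB = ⌊$76,721 × 150%/4⌋ = $28,770; SL = ⌊$67,621/2⌋ = $33,810 → take SL $33,810. Book value $42,911.
Year 4 (final): $42,911 − $9,100 = $33,811. Book value $9,100.

$33,811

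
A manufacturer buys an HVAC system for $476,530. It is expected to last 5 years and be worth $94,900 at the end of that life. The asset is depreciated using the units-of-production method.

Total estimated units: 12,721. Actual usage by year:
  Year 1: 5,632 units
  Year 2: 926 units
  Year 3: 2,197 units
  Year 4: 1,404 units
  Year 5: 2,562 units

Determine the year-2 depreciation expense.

Depreciable base = $476,530 − $94,900 = $381,630.
Rate = $381,630 / 12,721 units = $30 per unit.
Year 1: 5,632 × $30 = $168,960. Book value $307,570.
Year 2: 926 × $30 = $27,780. Book value $279,790.

$27,780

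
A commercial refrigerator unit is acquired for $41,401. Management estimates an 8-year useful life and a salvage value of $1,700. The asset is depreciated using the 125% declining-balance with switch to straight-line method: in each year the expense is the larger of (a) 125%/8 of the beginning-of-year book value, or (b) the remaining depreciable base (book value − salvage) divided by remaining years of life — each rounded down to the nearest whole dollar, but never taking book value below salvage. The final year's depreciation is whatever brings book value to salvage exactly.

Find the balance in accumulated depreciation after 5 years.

$25,813

Depreciable base = $41,401 − $1,700 = $39,701.
Year 1: DB = ⌊$41,401 × 125%/8⌋ = $6,468; SL = ⌊$39,701/8⌋ = $4,962 → take DB $6,468. Book value $34,933.
Year 2: DB = ⌊$34,933 × 125%/8⌋ = $5,458; SL = ⌊$33,233/7⌋ = $4,747 → take DB $5,458. Book value $29,475.
Year 3: DB = ⌊$29,475 × 125%/8⌋ = $4,605; SL = ⌊$27,775/6⌋ = $4,629 → take SL $4,629. Book value $24,846.
Year 4: DB = ⌊$24,846 × 125%/8⌋ = $3,882; SL = ⌊$23,146/5⌋ = $4,629 → take SL $4,629. Book value $20,217.
Year 5: DB = ⌊$20,217 × 125%/8⌋ = $3,158; SL = ⌊$18,517/4⌋ = $4,629 → take SL $4,629. Book value $15,588.
Accumulated through year 5 = $41,401 − $15,588 = $25,813.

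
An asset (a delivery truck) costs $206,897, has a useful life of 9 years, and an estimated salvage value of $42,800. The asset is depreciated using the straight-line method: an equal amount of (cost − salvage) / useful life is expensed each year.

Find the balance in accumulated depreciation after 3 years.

Depreciable base = $206,897 − $42,800 = $164,097.
Annual expense = $164,097 / 9 = $18,233.
End of year 1: book value $188,664.
End of year 2: book value $170,431.
End of year 3: book value $152,198.
Accumulated through year 3 = $206,897 − $152,198 = $54,699.

$54,699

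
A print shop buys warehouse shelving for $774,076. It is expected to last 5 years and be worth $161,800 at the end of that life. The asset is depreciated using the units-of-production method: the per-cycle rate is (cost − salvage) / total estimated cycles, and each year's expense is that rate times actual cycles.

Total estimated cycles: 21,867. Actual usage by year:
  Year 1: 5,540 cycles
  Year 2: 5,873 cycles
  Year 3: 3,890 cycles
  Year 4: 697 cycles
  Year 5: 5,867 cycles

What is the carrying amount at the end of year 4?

$326,076

Depreciable base = $774,076 − $161,800 = $612,276.
Rate = $612,276 / 21,867 cycles = $28 per cycle.
Year 1: 5,540 × $28 = $155,120. Book value $618,956.
Year 2: 5,873 × $28 = $164,444. Book value $454,512.
Year 3: 3,890 × $28 = $108,920. Book value $345,592.
Year 4: 697 × $28 = $19,516. Book value $326,076.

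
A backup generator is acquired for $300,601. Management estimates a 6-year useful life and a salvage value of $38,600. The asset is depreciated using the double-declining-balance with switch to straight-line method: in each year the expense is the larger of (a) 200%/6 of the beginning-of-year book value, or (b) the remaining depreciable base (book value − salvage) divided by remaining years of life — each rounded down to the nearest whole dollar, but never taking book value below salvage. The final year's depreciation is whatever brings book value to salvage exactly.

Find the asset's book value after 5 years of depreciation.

Depreciable base = $300,601 − $38,600 = $262,001.
Year 1: DB = ⌊$300,601 × 200%/6⌋ = $100,200; SL = ⌊$262,001/6⌋ = $43,666 → take DB $100,200. Book value $200,401.
Year 2: DB = ⌊$200,401 × 200%/6⌋ = $66,800; SL = ⌊$161,801/5⌋ = $32,360 → take DB $66,800. Book value $133,601.
Year 3: DB = ⌊$133,601 × 200%/6⌋ = $44,533; SL = ⌊$95,001/4⌋ = $23,750 → take DB $44,533. Book value $89,068.
Year 4: DB = ⌊$89,068 × 200%/6⌋ = $29,689; SL = ⌊$50,468/3⌋ = $16,822 → take DB $29,689. Book value $59,379.
Year 5: DB = ⌊$59,379 × 200%/6⌋ = $19,793; SL = ⌊$20,779/2⌋ = $10,389 → take DB $19,793. Book value $39,586.

$39,586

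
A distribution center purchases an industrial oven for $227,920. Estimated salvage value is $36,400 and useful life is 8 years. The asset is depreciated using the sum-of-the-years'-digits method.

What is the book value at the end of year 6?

Depreciable base = $227,920 − $36,400 = $191,520.
Sum of the years' digits = 8+7+6+5+4+3+2+1 = 36.
Year 1: $191,520 × 8/36 = $42,560. Book value $185,360.
Year 2: $191,520 × 7/36 = $37,240. Book value $148,120.
Year 3: $191,520 × 6/36 = $31,920. Book value $116,200.
Year 4: $191,520 × 5/36 = $26,600. Book value $89,600.
Year 5: $191,520 × 4/36 = $21,280. Book value $68,320.
Year 6: $191,520 × 3/36 = $15,960. Book value $52,360.

$52,360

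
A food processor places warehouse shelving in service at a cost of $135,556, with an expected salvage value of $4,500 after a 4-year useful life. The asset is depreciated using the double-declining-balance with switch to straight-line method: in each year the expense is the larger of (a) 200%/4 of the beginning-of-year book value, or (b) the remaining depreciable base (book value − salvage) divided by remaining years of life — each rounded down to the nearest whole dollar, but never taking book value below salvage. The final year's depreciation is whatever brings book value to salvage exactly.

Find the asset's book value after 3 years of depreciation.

$16,945

Depreciable base = $135,556 − $4,500 = $131,056.
Year 1: DB = ⌊$135,556 × 200%/4⌋ = $67,778; SL = ⌊$131,056/4⌋ = $32,764 → take DB $67,778. Book value $67,778.
Year 2: DB = ⌊$67,778 × 200%/4⌋ = $33,889; SL = ⌊$63,278/3⌋ = $21,092 → take DB $33,889. Book value $33,889.
Year 3: DB = ⌊$33,889 × 200%/4⌋ = $16,944; SL = ⌊$29,389/2⌋ = $14,694 → take DB $16,944. Book value $16,945.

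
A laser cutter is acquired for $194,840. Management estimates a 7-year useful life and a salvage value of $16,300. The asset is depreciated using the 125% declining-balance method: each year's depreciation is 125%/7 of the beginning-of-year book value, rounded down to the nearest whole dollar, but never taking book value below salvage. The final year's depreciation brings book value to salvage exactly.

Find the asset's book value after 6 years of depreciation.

$59,856

Depreciable base = $194,840 − $16,300 = $178,540.
Year 1: ⌊$194,840 × 125%/7⌋ = $34,792. Book value $160,048.
Year 2: ⌊$160,048 × 125%/7⌋ = $28,580. Book value $131,468.
Year 3: ⌊$131,468 × 125%/7⌋ = $23,476. Book value $107,992.
Year 4: ⌊$107,992 × 125%/7⌋ = $19,284. Book value $88,708.
Year 5: ⌊$88,708 × 125%/7⌋ = $15,840. Book value $72,868.
Year 6: ⌊$72,868 × 125%/7⌋ = $13,012. Book value $59,856.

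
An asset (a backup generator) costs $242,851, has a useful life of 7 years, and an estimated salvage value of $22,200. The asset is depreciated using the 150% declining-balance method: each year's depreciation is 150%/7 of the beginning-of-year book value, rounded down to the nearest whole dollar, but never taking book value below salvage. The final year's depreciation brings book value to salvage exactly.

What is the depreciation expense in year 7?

Depreciable base = $242,851 − $22,200 = $220,651.
Year 1: ⌊$242,851 × 150%/7⌋ = $52,039. Book value $190,812.
Year 2: ⌊$190,812 × 150%/7⌋ = $40,888. Book value $149,924.
Year 3: ⌊$149,924 × 150%/7⌋ = $32,126. Book value $117,798.
Year 4: ⌊$117,798 × 150%/7⌋ = $25,242. Book value $92,556.
Year 5: ⌊$92,556 × 150%/7⌋ = $19,833. Book value $72,723.
Year 6: ⌊$72,723 × 150%/7⌋ = $15,583. Book value $57,140.
Year 7 (final): $57,140 − $22,200 = $34,940. Book value $22,200.

$34,940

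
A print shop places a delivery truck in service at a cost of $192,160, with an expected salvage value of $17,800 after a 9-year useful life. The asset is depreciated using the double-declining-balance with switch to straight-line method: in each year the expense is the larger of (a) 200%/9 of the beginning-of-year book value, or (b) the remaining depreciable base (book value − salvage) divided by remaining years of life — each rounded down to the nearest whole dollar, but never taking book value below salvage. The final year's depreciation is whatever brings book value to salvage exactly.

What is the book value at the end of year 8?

$25,444

Depreciable base = $192,160 − $17,800 = $174,360.
Year 1: DB = ⌊$192,160 × 200%/9⌋ = $42,702; SL = ⌊$174,360/9⌋ = $19,373 → take DB $42,702. Book value $149,458.
Year 2: DB = ⌊$149,458 × 200%/9⌋ = $33,212; SL = ⌊$131,658/8⌋ = $16,457 → take DB $33,212. Book value $116,246.
Year 3: DB = ⌊$116,246 × 200%/9⌋ = $25,832; SL = ⌊$98,446/7⌋ = $14,063 → take DB $25,832. Book value $90,414.
Year 4: DB = ⌊$90,414 × 200%/9⌋ = $20,092; SL = ⌊$72,614/6⌋ = $12,102 → take DB $20,092. Book value $70,322.
Year 5: DB = ⌊$70,322 × 200%/9⌋ = $15,627; SL = ⌊$52,522/5⌋ = $10,504 → take DB $15,627. Book value $54,695.
Year 6: DB = ⌊$54,695 × 200%/9⌋ = $12,154; SL = ⌊$36,895/4⌋ = $9,223 → take DB $12,154. Book value $42,541.
Year 7: DB = ⌊$42,541 × 200%/9⌋ = $9,453; SL = ⌊$24,741/3⌋ = $8,247 → take DB $9,453. Book value $33,088.
Year 8: DB = ⌊$33,088 × 200%/9⌋ = $7,352; SL = ⌊$15,288/2⌋ = $7,644 → take SL $7,644. Book value $25,444.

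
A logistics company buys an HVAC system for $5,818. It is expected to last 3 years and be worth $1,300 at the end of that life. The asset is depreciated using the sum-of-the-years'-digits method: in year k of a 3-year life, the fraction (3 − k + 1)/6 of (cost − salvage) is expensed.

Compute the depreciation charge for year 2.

Depreciable base = $5,818 − $1,300 = $4,518.
Sum of the years' digits = 3+2+1 = 6.
Year 1: $4,518 × 3/6 = $2,259. Book value $3,559.
Year 2: $4,518 × 2/6 = $1,506. Book value $2,053.

$1,506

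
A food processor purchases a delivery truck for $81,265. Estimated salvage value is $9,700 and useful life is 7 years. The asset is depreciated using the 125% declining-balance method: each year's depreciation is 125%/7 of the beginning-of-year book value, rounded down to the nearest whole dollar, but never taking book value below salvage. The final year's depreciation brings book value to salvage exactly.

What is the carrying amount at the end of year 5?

Depreciable base = $81,265 − $9,700 = $71,565.
Year 1: ⌊$81,265 × 125%/7⌋ = $14,511. Book value $66,754.
Year 2: ⌊$66,754 × 125%/7⌋ = $11,920. Book value $54,834.
Year 3: ⌊$54,834 × 125%/7⌋ = $9,791. Book value $45,043.
Year 4: ⌊$45,043 × 125%/7⌋ = $8,043. Book value $37,000.
Year 5: ⌊$37,000 × 125%/7⌋ = $6,607. Book value $30,393.

$30,393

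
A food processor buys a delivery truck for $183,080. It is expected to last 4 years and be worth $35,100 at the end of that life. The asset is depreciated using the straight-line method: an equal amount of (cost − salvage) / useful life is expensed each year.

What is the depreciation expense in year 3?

$36,995

Depreciable base = $183,080 − $35,100 = $147,980.
Annual expense = $147,980 / 4 = $36,995.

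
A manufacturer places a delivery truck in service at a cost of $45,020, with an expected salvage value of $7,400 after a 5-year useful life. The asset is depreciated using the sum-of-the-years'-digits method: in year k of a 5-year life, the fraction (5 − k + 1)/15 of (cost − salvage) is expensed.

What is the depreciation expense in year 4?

$5,016

Depreciable base = $45,020 − $7,400 = $37,620.
Sum of the years' digits = 5+4+3+2+1 = 15.
Year 1: $37,620 × 5/15 = $12,540. Book value $32,480.
Year 2: $37,620 × 4/15 = $10,032. Book value $22,448.
Year 3: $37,620 × 3/15 = $7,524. Book value $14,924.
Year 4: $37,620 × 2/15 = $5,016. Book value $9,908.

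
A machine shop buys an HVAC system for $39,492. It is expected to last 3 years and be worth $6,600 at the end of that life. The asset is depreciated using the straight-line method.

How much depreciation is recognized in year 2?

$10,964

Depreciable base = $39,492 − $6,600 = $32,892.
Annual expense = $32,892 / 3 = $10,964.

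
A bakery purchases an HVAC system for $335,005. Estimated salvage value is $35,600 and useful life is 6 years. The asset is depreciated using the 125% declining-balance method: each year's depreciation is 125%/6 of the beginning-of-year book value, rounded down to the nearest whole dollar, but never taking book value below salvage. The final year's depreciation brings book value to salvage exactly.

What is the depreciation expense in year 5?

$27,414

Depreciable base = $335,005 − $35,600 = $299,405.
Year 1: ⌊$335,005 × 125%/6⌋ = $69,792. Book value $265,213.
Year 2: ⌊$265,213 × 125%/6⌋ = $55,252. Book value $209,961.
Year 3: ⌊$209,961 × 125%/6⌋ = $43,741. Book value $166,220.
Year 4: ⌊$166,220 × 125%/6⌋ = $34,629. Book value $131,591.
Year 5: ⌊$131,591 × 125%/6⌋ = $27,414. Book value $104,177.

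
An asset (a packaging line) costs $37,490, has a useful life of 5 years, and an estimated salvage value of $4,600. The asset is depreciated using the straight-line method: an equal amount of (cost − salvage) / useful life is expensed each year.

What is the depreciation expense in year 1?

$6,578

Depreciable base = $37,490 − $4,600 = $32,890.
Annual expense = $32,890 / 5 = $6,578.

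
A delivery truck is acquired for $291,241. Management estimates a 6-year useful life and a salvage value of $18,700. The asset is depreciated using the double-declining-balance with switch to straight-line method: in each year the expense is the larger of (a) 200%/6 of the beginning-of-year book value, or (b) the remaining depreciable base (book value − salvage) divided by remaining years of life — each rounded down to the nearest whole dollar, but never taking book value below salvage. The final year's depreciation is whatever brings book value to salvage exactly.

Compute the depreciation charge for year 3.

$43,147

Depreciable base = $291,241 − $18,700 = $272,541.
Year 1: DB = ⌊$291,241 × 200%/6⌋ = $97,080; SL = ⌊$272,541/6⌋ = $45,423 → take DB $97,080. Book value $194,161.
Year 2: DB = ⌊$194,161 × 200%/6⌋ = $64,720; SL = ⌊$175,461/5⌋ = $35,092 → take DB $64,720. Book value $129,441.
Year 3: DB = ⌊$129,441 × 200%/6⌋ = $43,147; SL = ⌊$110,741/4⌋ = $27,685 → take DB $43,147. Book value $86,294.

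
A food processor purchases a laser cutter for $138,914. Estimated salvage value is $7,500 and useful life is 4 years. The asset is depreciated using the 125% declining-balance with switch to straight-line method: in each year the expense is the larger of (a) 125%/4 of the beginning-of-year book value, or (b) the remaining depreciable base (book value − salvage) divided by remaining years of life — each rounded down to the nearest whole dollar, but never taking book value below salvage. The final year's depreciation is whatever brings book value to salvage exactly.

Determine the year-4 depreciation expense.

Depreciable base = $138,914 − $7,500 = $131,414.
Year 1: DB = ⌊$138,914 × 125%/4⌋ = $43,410; SL = ⌊$131,414/4⌋ = $32,853 → take DB $43,410. Book value $95,504.
Year 2: DB = ⌊$95,504 × 125%/4⌋ = $29,845; SL = ⌊$88,004/3⌋ = $29,334 → take DB $29,845. Book value $65,659.
Year 3: DB = ⌊$65,659 × 125%/4⌋ = $20,518; SL = ⌊$58,159/2⌋ = $29,079 → take SL $29,079. Book value $36,580.
Year 4 (final): $36,580 − $7,500 = $29,080. Book value $7,500.

$29,080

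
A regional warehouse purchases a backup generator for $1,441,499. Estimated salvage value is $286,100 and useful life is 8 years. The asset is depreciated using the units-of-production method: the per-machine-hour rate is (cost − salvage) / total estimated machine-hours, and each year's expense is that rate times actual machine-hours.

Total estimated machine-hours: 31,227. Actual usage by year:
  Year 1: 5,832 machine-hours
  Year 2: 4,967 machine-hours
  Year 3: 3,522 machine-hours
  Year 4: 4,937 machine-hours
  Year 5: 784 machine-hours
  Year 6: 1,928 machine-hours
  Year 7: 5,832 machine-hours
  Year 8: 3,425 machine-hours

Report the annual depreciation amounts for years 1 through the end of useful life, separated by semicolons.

$215,784; $183,779; $130,314; $182,669; $29,008; $71,336; $215,784; $126,725

Depreciable base = $1,441,499 − $286,100 = $1,155,399.
Rate = $1,155,399 / 31,227 machine-hours = $37 per machine-hour.
Year 1: 5,832 × $37 = $215,784. Book value $1,225,715.
Year 2: 4,967 × $37 = $183,779. Book value $1,041,936.
Year 3: 3,522 × $37 = $130,314. Book value $911,622.
Year 4: 4,937 × $37 = $182,669. Book value $728,953.
Year 5: 784 × $37 = $29,008. Book value $699,945.
Year 6: 1,928 × $37 = $71,336. Book value $628,609.
Year 7: 5,832 × $37 = $215,784. Book value $412,825.
Year 8: 3,425 × $37 = $126,725. Book value $286,100.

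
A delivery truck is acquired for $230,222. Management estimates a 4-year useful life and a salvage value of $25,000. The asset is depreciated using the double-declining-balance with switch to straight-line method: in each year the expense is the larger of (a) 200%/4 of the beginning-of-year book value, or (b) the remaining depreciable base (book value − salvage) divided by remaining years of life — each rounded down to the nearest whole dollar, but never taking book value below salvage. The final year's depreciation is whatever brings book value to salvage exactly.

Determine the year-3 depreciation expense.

Depreciable base = $230,222 − $25,000 = $205,222.
Year 1: DB = ⌊$230,222 × 200%/4⌋ = $115,111; SL = ⌊$205,222/4⌋ = $51,305 → take DB $115,111. Book value $115,111.
Year 2: DB = ⌊$115,111 × 200%/4⌋ = $57,555; SL = ⌊$90,111/3⌋ = $30,037 → take DB $57,555. Book value $57,556.
Year 3: DB = ⌊$57,556 × 200%/4⌋ = $28,778; SL = ⌊$32,556/2⌋ = $16,278 → take DB $28,778. Book value $28,778.

$28,778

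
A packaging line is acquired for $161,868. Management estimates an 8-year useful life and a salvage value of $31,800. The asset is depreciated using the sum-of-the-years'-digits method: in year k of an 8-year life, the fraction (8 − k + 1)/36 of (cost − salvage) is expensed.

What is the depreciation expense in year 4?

Depreciable base = $161,868 − $31,800 = $130,068.
Sum of the years' digits = 8+7+6+5+4+3+2+1 = 36.
Year 1: $130,068 × 8/36 = $28,904. Book value $132,964.
Year 2: $130,068 × 7/36 = $25,291. Book value $107,673.
Year 3: $130,068 × 6/36 = $21,678. Book value $85,995.
Year 4: $130,068 × 5/36 = $18,065. Book value $67,930.

$18,065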